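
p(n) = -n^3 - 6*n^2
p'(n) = -3*n^2 - 12*n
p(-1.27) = -7.63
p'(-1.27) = 10.40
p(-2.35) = -20.16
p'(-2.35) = 11.63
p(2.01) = -32.36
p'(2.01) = -36.24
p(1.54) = -17.88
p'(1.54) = -25.59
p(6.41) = -509.90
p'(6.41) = -200.18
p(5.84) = -403.81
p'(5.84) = -172.40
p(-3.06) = -27.53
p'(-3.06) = 8.63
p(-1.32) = -8.15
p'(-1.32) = 10.61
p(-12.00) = 864.00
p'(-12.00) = -288.00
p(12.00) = -2592.00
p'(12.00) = -576.00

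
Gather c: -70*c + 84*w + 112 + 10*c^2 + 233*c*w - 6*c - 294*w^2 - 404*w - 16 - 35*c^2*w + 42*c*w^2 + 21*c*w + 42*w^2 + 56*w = c^2*(10 - 35*w) + c*(42*w^2 + 254*w - 76) - 252*w^2 - 264*w + 96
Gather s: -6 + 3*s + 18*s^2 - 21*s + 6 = 18*s^2 - 18*s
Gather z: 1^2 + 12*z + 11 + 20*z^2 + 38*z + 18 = 20*z^2 + 50*z + 30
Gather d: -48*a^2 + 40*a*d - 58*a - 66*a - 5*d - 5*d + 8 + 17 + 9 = -48*a^2 - 124*a + d*(40*a - 10) + 34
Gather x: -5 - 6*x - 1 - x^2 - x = -x^2 - 7*x - 6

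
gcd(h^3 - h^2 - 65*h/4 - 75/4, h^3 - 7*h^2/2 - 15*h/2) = h^2 - 7*h/2 - 15/2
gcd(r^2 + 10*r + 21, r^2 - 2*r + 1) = 1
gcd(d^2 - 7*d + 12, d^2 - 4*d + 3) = d - 3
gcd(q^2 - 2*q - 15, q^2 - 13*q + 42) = 1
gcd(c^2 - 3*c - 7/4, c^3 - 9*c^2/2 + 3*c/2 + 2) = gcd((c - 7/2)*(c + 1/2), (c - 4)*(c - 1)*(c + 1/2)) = c + 1/2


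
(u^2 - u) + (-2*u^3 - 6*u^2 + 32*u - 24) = -2*u^3 - 5*u^2 + 31*u - 24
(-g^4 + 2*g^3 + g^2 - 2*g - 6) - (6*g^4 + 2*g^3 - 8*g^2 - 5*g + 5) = -7*g^4 + 9*g^2 + 3*g - 11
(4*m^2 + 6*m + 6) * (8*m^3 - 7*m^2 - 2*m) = 32*m^5 + 20*m^4 - 2*m^3 - 54*m^2 - 12*m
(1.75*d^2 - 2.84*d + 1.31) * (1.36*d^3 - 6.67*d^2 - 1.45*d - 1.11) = 2.38*d^5 - 15.5349*d^4 + 18.1869*d^3 - 6.5622*d^2 + 1.2529*d - 1.4541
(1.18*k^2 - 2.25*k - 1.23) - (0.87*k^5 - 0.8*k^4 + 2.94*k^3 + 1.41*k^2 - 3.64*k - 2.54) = -0.87*k^5 + 0.8*k^4 - 2.94*k^3 - 0.23*k^2 + 1.39*k + 1.31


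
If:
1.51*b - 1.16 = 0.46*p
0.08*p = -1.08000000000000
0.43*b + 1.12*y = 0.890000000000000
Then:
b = -3.34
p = -13.50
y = 2.08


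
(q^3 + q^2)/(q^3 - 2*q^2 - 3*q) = q/(q - 3)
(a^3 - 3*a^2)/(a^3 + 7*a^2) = (a - 3)/(a + 7)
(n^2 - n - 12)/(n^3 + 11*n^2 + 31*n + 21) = (n - 4)/(n^2 + 8*n + 7)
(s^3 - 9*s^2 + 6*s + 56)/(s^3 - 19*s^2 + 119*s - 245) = (s^2 - 2*s - 8)/(s^2 - 12*s + 35)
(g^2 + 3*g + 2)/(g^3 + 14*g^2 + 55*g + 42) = (g + 2)/(g^2 + 13*g + 42)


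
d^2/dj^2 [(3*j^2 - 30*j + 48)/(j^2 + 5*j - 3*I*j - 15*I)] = (j^3*(-90 + 18*I) + j^2*(288 + 270*I) + j*(1440 - 3564*I) - 2514 - 5940*I)/(j^6 + j^5*(15 - 9*I) + j^4*(48 - 135*I) + j^3*(-280 - 648*I) + j^2*(-2025 - 720*I) + j*(-3375 + 2025*I) + 3375*I)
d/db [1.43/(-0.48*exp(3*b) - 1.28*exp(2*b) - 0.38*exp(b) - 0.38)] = (2.0592*exp(2*b) + 3.6608*exp(b) + 0.5434)*exp(b)/(0.48*exp(3*b) + 1.28*exp(2*b) + 0.38*exp(b) + 0.38)^2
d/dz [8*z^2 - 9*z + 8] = 16*z - 9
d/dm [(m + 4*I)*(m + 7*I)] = 2*m + 11*I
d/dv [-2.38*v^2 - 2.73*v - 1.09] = -4.76*v - 2.73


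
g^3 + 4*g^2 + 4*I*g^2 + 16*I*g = g*(g + 4)*(g + 4*I)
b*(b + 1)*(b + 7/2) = b^3 + 9*b^2/2 + 7*b/2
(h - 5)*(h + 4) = h^2 - h - 20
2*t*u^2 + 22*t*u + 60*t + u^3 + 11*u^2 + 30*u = (2*t + u)*(u + 5)*(u + 6)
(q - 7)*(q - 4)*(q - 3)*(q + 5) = q^4 - 9*q^3 - 9*q^2 + 221*q - 420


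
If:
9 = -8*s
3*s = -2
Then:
No Solution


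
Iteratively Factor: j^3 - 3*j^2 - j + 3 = (j - 1)*(j^2 - 2*j - 3) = (j - 1)*(j + 1)*(j - 3)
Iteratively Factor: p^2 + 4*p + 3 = (p + 3)*(p + 1)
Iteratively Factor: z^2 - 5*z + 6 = (z - 3)*(z - 2)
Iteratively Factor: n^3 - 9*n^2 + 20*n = (n)*(n^2 - 9*n + 20) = n*(n - 5)*(n - 4)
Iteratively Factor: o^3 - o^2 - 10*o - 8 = (o - 4)*(o^2 + 3*o + 2) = (o - 4)*(o + 1)*(o + 2)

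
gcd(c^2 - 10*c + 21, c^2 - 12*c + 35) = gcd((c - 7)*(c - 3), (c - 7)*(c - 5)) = c - 7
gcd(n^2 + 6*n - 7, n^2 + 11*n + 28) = n + 7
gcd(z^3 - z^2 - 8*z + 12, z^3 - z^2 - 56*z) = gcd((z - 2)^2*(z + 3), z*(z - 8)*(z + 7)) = 1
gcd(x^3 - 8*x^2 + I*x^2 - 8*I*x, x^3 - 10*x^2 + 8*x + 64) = x - 8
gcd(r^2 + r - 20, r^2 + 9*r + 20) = r + 5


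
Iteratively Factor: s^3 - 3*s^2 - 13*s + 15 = (s - 1)*(s^2 - 2*s - 15) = (s - 5)*(s - 1)*(s + 3)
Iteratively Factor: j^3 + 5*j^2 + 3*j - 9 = (j + 3)*(j^2 + 2*j - 3) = (j - 1)*(j + 3)*(j + 3)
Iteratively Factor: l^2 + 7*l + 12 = (l + 4)*(l + 3)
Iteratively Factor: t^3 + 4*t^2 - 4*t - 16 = (t + 4)*(t^2 - 4) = (t - 2)*(t + 4)*(t + 2)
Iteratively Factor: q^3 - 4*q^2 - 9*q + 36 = (q - 4)*(q^2 - 9) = (q - 4)*(q - 3)*(q + 3)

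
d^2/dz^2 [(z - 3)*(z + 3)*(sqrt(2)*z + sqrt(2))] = sqrt(2)*(6*z + 2)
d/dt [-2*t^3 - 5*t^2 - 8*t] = -6*t^2 - 10*t - 8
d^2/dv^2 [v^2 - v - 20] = 2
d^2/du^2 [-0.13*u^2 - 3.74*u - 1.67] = -0.260000000000000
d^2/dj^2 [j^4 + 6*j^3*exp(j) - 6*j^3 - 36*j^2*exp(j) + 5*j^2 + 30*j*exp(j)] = 6*j^3*exp(j) + 12*j^2 - 78*j*exp(j) - 36*j - 12*exp(j) + 10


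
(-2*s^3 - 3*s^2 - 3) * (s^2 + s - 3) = -2*s^5 - 5*s^4 + 3*s^3 + 6*s^2 - 3*s + 9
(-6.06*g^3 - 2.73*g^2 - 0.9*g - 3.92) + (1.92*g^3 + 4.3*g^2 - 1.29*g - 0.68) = -4.14*g^3 + 1.57*g^2 - 2.19*g - 4.6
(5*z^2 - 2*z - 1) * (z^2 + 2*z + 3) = 5*z^4 + 8*z^3 + 10*z^2 - 8*z - 3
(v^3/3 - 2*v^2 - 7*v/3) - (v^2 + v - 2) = v^3/3 - 3*v^2 - 10*v/3 + 2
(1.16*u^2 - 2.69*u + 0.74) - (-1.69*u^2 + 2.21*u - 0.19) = 2.85*u^2 - 4.9*u + 0.93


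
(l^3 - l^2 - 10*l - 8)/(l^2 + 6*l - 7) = (l^3 - l^2 - 10*l - 8)/(l^2 + 6*l - 7)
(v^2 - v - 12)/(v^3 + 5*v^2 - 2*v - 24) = (v - 4)/(v^2 + 2*v - 8)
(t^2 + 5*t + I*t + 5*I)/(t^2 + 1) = (t + 5)/(t - I)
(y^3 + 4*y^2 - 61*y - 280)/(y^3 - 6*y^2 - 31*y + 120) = (y + 7)/(y - 3)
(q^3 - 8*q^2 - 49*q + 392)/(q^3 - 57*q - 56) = (q - 7)/(q + 1)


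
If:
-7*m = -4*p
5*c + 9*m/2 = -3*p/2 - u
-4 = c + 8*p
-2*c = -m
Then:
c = -4/29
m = -8/29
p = -14/29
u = 77/29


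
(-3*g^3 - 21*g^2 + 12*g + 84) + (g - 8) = -3*g^3 - 21*g^2 + 13*g + 76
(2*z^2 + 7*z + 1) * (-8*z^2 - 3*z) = -16*z^4 - 62*z^3 - 29*z^2 - 3*z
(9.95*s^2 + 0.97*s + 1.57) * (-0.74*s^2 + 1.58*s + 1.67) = -7.363*s^4 + 15.0032*s^3 + 16.9873*s^2 + 4.1005*s + 2.6219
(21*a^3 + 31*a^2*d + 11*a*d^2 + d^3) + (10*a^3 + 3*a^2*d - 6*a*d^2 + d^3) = 31*a^3 + 34*a^2*d + 5*a*d^2 + 2*d^3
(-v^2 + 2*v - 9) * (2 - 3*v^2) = 3*v^4 - 6*v^3 + 25*v^2 + 4*v - 18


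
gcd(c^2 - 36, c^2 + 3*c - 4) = 1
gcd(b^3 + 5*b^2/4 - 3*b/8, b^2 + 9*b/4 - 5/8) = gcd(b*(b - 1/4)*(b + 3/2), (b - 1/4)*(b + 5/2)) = b - 1/4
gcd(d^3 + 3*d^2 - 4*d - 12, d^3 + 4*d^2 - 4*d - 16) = d^2 - 4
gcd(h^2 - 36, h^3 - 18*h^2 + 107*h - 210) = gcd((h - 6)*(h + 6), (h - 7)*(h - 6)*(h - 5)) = h - 6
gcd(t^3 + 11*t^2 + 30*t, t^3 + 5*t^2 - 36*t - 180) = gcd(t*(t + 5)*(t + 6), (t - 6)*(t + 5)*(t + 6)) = t^2 + 11*t + 30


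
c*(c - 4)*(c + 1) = c^3 - 3*c^2 - 4*c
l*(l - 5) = l^2 - 5*l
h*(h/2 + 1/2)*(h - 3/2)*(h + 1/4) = h^4/2 - h^3/8 - 13*h^2/16 - 3*h/16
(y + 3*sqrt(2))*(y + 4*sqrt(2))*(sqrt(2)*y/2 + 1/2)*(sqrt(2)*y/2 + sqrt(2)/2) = y^4/2 + y^3/2 + 15*sqrt(2)*y^3/4 + 15*sqrt(2)*y^2/4 + 31*y^2/2 + 6*sqrt(2)*y + 31*y/2 + 6*sqrt(2)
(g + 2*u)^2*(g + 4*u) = g^3 + 8*g^2*u + 20*g*u^2 + 16*u^3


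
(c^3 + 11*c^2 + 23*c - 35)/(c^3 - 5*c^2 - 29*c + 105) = (c^2 + 6*c - 7)/(c^2 - 10*c + 21)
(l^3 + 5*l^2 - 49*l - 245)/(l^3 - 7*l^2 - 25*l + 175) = (l + 7)/(l - 5)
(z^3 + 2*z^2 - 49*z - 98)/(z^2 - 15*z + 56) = (z^2 + 9*z + 14)/(z - 8)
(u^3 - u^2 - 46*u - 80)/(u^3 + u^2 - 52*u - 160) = (u + 2)/(u + 4)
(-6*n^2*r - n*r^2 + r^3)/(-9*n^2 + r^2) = r*(2*n + r)/(3*n + r)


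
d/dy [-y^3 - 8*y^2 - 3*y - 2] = -3*y^2 - 16*y - 3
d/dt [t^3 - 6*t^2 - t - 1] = 3*t^2 - 12*t - 1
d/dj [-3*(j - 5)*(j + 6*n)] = -6*j - 18*n + 15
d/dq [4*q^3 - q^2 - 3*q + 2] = 12*q^2 - 2*q - 3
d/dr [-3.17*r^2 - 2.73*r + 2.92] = -6.34*r - 2.73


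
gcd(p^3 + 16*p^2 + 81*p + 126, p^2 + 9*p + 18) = p^2 + 9*p + 18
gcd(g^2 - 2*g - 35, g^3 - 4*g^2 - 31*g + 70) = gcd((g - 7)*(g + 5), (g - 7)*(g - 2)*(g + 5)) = g^2 - 2*g - 35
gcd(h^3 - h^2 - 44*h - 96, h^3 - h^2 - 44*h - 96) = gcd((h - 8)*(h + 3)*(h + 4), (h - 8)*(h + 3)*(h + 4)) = h^3 - h^2 - 44*h - 96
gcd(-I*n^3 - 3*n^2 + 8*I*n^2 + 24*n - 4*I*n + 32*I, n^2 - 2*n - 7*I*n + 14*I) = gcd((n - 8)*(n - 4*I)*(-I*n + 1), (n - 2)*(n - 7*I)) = 1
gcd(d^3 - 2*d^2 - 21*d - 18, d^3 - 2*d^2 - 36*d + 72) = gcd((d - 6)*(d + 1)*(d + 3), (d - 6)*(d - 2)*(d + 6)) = d - 6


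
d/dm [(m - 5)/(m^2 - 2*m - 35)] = (m^2 - 2*m - 2*(m - 5)*(m - 1) - 35)/(-m^2 + 2*m + 35)^2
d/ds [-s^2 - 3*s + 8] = -2*s - 3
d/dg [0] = 0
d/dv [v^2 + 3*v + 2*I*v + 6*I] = 2*v + 3 + 2*I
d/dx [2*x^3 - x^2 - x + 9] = 6*x^2 - 2*x - 1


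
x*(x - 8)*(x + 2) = x^3 - 6*x^2 - 16*x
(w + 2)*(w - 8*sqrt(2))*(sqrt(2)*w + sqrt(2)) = sqrt(2)*w^3 - 16*w^2 + 3*sqrt(2)*w^2 - 48*w + 2*sqrt(2)*w - 32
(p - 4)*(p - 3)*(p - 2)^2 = p^4 - 11*p^3 + 44*p^2 - 76*p + 48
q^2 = q^2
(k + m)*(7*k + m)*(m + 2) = 7*k^2*m + 14*k^2 + 8*k*m^2 + 16*k*m + m^3 + 2*m^2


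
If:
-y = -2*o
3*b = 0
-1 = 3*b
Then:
No Solution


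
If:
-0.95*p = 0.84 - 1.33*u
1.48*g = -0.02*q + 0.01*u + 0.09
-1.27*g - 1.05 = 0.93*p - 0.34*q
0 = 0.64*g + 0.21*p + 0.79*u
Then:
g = 0.04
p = -0.68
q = 1.39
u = 0.15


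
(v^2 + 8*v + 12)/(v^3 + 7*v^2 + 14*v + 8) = (v + 6)/(v^2 + 5*v + 4)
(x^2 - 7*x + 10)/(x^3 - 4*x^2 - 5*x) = (x - 2)/(x*(x + 1))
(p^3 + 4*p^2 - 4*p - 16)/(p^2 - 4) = p + 4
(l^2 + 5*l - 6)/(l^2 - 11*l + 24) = (l^2 + 5*l - 6)/(l^2 - 11*l + 24)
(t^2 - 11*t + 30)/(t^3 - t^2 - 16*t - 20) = (t - 6)/(t^2 + 4*t + 4)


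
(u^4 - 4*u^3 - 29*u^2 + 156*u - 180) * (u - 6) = u^5 - 10*u^4 - 5*u^3 + 330*u^2 - 1116*u + 1080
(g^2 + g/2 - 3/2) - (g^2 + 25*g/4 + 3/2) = -23*g/4 - 3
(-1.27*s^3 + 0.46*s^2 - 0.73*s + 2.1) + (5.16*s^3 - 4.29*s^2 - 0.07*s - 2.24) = 3.89*s^3 - 3.83*s^2 - 0.8*s - 0.14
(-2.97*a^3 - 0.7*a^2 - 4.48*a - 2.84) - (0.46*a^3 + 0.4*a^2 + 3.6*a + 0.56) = -3.43*a^3 - 1.1*a^2 - 8.08*a - 3.4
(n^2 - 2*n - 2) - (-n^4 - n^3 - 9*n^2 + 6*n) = n^4 + n^3 + 10*n^2 - 8*n - 2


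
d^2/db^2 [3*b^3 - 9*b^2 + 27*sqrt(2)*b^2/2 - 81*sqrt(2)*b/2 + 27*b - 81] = 18*b - 18 + 27*sqrt(2)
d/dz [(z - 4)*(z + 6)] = 2*z + 2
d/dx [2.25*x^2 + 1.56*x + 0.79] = 4.5*x + 1.56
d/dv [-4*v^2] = -8*v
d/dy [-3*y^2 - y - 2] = -6*y - 1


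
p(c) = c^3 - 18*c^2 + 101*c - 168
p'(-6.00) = 425.00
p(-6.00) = -1638.00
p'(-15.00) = 1316.00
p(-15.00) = -9108.00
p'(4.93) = -3.57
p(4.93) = 12.26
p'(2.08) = 39.10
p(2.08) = -26.80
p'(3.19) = 16.69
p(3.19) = 3.48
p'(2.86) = 22.58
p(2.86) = -2.98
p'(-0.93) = 137.07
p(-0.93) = -278.30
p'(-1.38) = 156.39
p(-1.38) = -344.29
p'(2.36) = 32.75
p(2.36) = -16.75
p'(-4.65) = 333.27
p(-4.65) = -1127.40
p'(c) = 3*c^2 - 36*c + 101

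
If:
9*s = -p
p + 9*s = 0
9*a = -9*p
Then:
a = 9*s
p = -9*s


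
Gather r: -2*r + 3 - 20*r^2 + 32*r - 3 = -20*r^2 + 30*r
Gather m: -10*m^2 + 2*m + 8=-10*m^2 + 2*m + 8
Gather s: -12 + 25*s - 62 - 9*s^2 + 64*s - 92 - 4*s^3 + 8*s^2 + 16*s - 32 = -4*s^3 - s^2 + 105*s - 198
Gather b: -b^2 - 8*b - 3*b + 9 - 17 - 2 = -b^2 - 11*b - 10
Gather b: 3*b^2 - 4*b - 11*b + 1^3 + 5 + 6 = 3*b^2 - 15*b + 12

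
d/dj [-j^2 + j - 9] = 1 - 2*j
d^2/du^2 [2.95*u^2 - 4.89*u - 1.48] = 5.90000000000000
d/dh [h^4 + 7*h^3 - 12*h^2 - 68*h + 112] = 4*h^3 + 21*h^2 - 24*h - 68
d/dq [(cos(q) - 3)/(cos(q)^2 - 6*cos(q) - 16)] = (cos(q)^2 - 6*cos(q) + 34)*sin(q)/(sin(q)^2 + 6*cos(q) + 15)^2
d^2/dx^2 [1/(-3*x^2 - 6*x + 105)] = 2*(x^2 + 2*x - 4*(x + 1)^2 - 35)/(3*(x^2 + 2*x - 35)^3)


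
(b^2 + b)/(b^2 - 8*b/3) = 3*(b + 1)/(3*b - 8)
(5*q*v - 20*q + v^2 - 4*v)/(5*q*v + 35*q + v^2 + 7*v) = (v - 4)/(v + 7)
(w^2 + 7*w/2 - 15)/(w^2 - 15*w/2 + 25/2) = (w + 6)/(w - 5)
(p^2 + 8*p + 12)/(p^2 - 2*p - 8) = (p + 6)/(p - 4)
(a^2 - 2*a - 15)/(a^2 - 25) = (a + 3)/(a + 5)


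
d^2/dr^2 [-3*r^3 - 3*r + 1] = -18*r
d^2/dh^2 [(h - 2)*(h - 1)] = 2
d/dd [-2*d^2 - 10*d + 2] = -4*d - 10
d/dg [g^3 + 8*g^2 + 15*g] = 3*g^2 + 16*g + 15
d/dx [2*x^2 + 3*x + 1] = 4*x + 3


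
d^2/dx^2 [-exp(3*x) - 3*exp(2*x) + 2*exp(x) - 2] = (-9*exp(2*x) - 12*exp(x) + 2)*exp(x)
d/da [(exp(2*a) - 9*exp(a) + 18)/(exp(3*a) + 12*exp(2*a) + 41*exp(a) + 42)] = (-exp(4*a) + 18*exp(3*a) + 95*exp(2*a) - 348*exp(a) - 1116)*exp(a)/(exp(6*a) + 24*exp(5*a) + 226*exp(4*a) + 1068*exp(3*a) + 2689*exp(2*a) + 3444*exp(a) + 1764)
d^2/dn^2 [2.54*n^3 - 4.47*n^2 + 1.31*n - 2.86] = 15.24*n - 8.94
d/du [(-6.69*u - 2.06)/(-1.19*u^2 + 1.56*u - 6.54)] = (-7.9611*u^2 - 4.9028*u + 46.9662)/(1.4161*u^4 - 3.7128*u^3 + 17.9988*u^2 - 20.4048*u + 42.7716)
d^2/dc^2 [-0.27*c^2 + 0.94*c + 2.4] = -0.540000000000000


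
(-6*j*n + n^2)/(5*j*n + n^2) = (-6*j + n)/(5*j + n)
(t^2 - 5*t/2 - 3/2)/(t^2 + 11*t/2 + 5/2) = (t - 3)/(t + 5)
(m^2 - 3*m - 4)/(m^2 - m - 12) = (m + 1)/(m + 3)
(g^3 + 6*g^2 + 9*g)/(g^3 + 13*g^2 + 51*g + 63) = g/(g + 7)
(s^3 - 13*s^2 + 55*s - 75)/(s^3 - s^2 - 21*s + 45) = (s^2 - 10*s + 25)/(s^2 + 2*s - 15)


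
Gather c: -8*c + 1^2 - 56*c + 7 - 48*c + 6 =14 - 112*c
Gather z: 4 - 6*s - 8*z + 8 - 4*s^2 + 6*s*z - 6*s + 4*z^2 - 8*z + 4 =-4*s^2 - 12*s + 4*z^2 + z*(6*s - 16) + 16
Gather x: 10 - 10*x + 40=50 - 10*x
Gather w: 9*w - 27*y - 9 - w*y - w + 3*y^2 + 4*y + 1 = w*(8 - y) + 3*y^2 - 23*y - 8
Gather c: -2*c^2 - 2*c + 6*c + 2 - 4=-2*c^2 + 4*c - 2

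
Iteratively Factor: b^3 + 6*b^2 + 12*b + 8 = (b + 2)*(b^2 + 4*b + 4) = (b + 2)^2*(b + 2)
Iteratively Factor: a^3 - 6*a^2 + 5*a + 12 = (a - 4)*(a^2 - 2*a - 3) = (a - 4)*(a + 1)*(a - 3)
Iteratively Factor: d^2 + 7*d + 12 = (d + 3)*(d + 4)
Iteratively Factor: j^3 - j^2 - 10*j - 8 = (j + 2)*(j^2 - 3*j - 4) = (j + 1)*(j + 2)*(j - 4)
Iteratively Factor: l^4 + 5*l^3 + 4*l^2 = (l + 1)*(l^3 + 4*l^2) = (l + 1)*(l + 4)*(l^2) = l*(l + 1)*(l + 4)*(l)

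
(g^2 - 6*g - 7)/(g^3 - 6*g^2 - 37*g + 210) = (g + 1)/(g^2 + g - 30)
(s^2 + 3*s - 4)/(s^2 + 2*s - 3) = (s + 4)/(s + 3)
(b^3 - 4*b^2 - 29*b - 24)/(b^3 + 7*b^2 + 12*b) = (b^2 - 7*b - 8)/(b*(b + 4))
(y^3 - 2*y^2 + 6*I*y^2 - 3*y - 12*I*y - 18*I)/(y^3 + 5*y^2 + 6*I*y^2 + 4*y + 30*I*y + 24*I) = (y - 3)/(y + 4)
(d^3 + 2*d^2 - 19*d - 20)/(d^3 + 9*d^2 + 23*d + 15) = (d - 4)/(d + 3)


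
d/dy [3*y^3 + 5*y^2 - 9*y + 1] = 9*y^2 + 10*y - 9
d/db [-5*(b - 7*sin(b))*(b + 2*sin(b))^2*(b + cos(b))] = 5*(b + 2*sin(b))*((b - 7*sin(b))*(b + 2*sin(b))*(sin(b) - 1) - 2*(b - 7*sin(b))*(b + cos(b))*(2*cos(b) + 1) + (b + 2*sin(b))*(b + cos(b))*(7*cos(b) - 1))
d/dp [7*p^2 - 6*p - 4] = 14*p - 6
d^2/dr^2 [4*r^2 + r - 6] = 8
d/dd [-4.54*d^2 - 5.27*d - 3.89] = -9.08*d - 5.27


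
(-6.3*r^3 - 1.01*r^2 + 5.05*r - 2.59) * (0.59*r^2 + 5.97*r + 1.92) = -3.717*r^5 - 38.2069*r^4 - 15.1462*r^3 + 26.6812*r^2 - 5.7663*r - 4.9728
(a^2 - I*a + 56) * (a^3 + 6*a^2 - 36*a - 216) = a^5 + 6*a^4 - I*a^4 + 20*a^3 - 6*I*a^3 + 120*a^2 + 36*I*a^2 - 2016*a + 216*I*a - 12096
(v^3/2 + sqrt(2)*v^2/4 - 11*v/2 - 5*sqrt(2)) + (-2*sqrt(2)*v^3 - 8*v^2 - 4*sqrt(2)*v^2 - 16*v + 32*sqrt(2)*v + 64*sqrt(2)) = -2*sqrt(2)*v^3 + v^3/2 - 8*v^2 - 15*sqrt(2)*v^2/4 - 43*v/2 + 32*sqrt(2)*v + 59*sqrt(2)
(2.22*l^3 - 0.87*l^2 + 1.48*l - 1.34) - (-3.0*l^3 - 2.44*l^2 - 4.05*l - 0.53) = 5.22*l^3 + 1.57*l^2 + 5.53*l - 0.81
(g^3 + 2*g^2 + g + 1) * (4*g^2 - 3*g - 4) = 4*g^5 + 5*g^4 - 6*g^3 - 7*g^2 - 7*g - 4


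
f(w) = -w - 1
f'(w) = -1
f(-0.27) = -0.73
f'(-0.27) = -1.00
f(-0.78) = -0.22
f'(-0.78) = -1.00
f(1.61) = -2.61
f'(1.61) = -1.00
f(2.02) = -3.02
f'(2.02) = -1.00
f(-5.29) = 4.29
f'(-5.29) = -1.00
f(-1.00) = 0.00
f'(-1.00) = -1.00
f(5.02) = -6.02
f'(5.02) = -1.00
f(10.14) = -11.14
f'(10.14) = -1.00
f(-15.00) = 14.00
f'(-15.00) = -1.00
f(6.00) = -7.00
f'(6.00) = -1.00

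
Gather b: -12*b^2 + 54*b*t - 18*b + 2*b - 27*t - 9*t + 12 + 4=-12*b^2 + b*(54*t - 16) - 36*t + 16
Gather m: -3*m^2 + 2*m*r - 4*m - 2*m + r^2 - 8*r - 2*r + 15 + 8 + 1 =-3*m^2 + m*(2*r - 6) + r^2 - 10*r + 24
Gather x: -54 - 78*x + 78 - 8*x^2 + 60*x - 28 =-8*x^2 - 18*x - 4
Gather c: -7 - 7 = -14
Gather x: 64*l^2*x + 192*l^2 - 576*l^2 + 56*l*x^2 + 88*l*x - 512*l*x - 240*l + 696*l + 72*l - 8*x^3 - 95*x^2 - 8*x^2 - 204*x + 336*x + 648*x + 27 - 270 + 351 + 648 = -384*l^2 + 528*l - 8*x^3 + x^2*(56*l - 103) + x*(64*l^2 - 424*l + 780) + 756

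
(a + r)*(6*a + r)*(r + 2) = 6*a^2*r + 12*a^2 + 7*a*r^2 + 14*a*r + r^3 + 2*r^2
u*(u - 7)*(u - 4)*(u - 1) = u^4 - 12*u^3 + 39*u^2 - 28*u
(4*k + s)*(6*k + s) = 24*k^2 + 10*k*s + s^2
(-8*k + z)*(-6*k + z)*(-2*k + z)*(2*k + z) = -192*k^4 + 56*k^3*z + 44*k^2*z^2 - 14*k*z^3 + z^4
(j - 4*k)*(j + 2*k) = j^2 - 2*j*k - 8*k^2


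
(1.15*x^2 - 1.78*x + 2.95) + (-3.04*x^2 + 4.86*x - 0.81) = -1.89*x^2 + 3.08*x + 2.14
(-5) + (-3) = -8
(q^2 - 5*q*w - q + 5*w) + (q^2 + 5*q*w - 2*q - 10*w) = 2*q^2 - 3*q - 5*w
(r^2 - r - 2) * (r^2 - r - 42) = r^4 - 2*r^3 - 43*r^2 + 44*r + 84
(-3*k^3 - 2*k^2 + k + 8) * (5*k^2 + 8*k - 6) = -15*k^5 - 34*k^4 + 7*k^3 + 60*k^2 + 58*k - 48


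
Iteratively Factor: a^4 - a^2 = (a)*(a^3 - a) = a^2*(a^2 - 1) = a^2*(a - 1)*(a + 1)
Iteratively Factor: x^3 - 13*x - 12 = (x - 4)*(x^2 + 4*x + 3) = (x - 4)*(x + 3)*(x + 1)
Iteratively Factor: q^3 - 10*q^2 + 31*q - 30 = (q - 3)*(q^2 - 7*q + 10) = (q - 3)*(q - 2)*(q - 5)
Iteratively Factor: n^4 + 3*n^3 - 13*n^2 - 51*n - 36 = (n + 1)*(n^3 + 2*n^2 - 15*n - 36) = (n - 4)*(n + 1)*(n^2 + 6*n + 9) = (n - 4)*(n + 1)*(n + 3)*(n + 3)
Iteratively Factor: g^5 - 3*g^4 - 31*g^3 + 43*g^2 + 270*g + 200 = (g + 2)*(g^4 - 5*g^3 - 21*g^2 + 85*g + 100) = (g + 2)*(g + 4)*(g^3 - 9*g^2 + 15*g + 25) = (g - 5)*(g + 2)*(g + 4)*(g^2 - 4*g - 5) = (g - 5)*(g + 1)*(g + 2)*(g + 4)*(g - 5)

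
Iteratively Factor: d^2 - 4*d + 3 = (d - 3)*(d - 1)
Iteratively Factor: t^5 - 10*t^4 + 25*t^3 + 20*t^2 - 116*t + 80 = (t - 4)*(t^4 - 6*t^3 + t^2 + 24*t - 20) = (t - 4)*(t + 2)*(t^3 - 8*t^2 + 17*t - 10) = (t - 5)*(t - 4)*(t + 2)*(t^2 - 3*t + 2) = (t - 5)*(t - 4)*(t - 1)*(t + 2)*(t - 2)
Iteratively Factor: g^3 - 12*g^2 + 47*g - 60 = (g - 4)*(g^2 - 8*g + 15) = (g - 4)*(g - 3)*(g - 5)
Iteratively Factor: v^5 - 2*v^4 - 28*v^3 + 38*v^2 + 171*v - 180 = (v - 1)*(v^4 - v^3 - 29*v^2 + 9*v + 180) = (v - 1)*(v + 4)*(v^3 - 5*v^2 - 9*v + 45) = (v - 1)*(v + 3)*(v + 4)*(v^2 - 8*v + 15) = (v - 5)*(v - 1)*(v + 3)*(v + 4)*(v - 3)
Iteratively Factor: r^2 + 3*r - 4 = (r + 4)*(r - 1)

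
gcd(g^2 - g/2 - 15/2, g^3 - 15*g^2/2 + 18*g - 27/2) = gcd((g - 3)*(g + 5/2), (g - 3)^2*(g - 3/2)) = g - 3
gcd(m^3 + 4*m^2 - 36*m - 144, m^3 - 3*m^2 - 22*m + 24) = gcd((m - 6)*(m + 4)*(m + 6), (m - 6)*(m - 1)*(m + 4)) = m^2 - 2*m - 24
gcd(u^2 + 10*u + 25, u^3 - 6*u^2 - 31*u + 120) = u + 5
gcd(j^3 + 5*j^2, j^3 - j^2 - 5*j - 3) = 1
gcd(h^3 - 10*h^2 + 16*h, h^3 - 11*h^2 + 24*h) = h^2 - 8*h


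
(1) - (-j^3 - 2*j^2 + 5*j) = j^3 + 2*j^2 - 5*j + 1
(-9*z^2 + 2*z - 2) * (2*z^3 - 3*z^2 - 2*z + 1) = -18*z^5 + 31*z^4 + 8*z^3 - 7*z^2 + 6*z - 2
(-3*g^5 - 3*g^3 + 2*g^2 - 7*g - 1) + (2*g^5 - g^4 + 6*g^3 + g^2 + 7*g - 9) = -g^5 - g^4 + 3*g^3 + 3*g^2 - 10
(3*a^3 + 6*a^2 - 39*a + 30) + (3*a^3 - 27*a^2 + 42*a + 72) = 6*a^3 - 21*a^2 + 3*a + 102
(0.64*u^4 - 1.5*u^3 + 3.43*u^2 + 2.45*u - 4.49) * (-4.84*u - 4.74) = -3.0976*u^5 + 4.2264*u^4 - 9.4912*u^3 - 28.1162*u^2 + 10.1186*u + 21.2826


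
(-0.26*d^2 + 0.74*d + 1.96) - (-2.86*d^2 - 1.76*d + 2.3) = 2.6*d^2 + 2.5*d - 0.34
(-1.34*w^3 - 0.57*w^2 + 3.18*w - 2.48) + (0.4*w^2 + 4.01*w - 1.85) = -1.34*w^3 - 0.17*w^2 + 7.19*w - 4.33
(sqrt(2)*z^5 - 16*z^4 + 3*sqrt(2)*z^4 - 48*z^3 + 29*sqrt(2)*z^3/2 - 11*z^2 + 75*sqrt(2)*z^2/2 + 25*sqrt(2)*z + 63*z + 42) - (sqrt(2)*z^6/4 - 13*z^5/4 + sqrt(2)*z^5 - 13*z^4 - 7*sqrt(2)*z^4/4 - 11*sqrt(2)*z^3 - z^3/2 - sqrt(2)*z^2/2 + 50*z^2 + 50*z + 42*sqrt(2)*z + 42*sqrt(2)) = -sqrt(2)*z^6/4 + 13*z^5/4 - 3*z^4 + 19*sqrt(2)*z^4/4 - 95*z^3/2 + 51*sqrt(2)*z^3/2 - 61*z^2 + 38*sqrt(2)*z^2 - 17*sqrt(2)*z + 13*z - 42*sqrt(2) + 42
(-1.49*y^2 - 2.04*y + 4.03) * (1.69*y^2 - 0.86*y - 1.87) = -2.5181*y^4 - 2.1662*y^3 + 11.3514*y^2 + 0.349*y - 7.5361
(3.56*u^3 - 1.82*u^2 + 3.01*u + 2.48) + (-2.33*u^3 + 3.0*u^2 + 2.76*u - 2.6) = 1.23*u^3 + 1.18*u^2 + 5.77*u - 0.12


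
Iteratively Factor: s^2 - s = (s - 1)*(s)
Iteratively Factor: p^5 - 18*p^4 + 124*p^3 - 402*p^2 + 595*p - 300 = (p - 1)*(p^4 - 17*p^3 + 107*p^2 - 295*p + 300) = (p - 5)*(p - 1)*(p^3 - 12*p^2 + 47*p - 60) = (p - 5)^2*(p - 1)*(p^2 - 7*p + 12) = (p - 5)^2*(p - 4)*(p - 1)*(p - 3)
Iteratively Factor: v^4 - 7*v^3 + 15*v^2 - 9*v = (v - 1)*(v^3 - 6*v^2 + 9*v) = (v - 3)*(v - 1)*(v^2 - 3*v) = (v - 3)^2*(v - 1)*(v)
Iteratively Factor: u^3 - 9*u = (u + 3)*(u^2 - 3*u) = (u - 3)*(u + 3)*(u)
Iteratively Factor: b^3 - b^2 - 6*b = (b - 3)*(b^2 + 2*b) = b*(b - 3)*(b + 2)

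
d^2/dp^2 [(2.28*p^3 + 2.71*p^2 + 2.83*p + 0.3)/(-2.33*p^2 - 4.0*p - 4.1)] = (1.4210854715202e-14*p^5 - 5.6843418860808e-14*p^4 - 9.61149399999999*p^3 - 78.7922399999998*p^2 - 84.52686*p - 2.1544)/(12.649337*p^6 + 65.1468*p^5 + 178.61547*p^4 + 293.272*p^3 + 314.3019*p^2 + 201.72*p + 68.921)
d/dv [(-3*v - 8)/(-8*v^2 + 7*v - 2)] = 2*(-12*v^2 - 64*v + 31)/(64*v^4 - 112*v^3 + 81*v^2 - 28*v + 4)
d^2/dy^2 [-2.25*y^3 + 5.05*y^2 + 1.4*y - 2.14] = 10.1 - 13.5*y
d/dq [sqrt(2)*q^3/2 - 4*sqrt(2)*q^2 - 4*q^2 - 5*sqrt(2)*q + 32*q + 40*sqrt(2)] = 3*sqrt(2)*q^2/2 - 8*sqrt(2)*q - 8*q - 5*sqrt(2) + 32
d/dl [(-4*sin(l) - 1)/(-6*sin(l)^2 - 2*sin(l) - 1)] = 2*(-12*sin(l)^2 - 6*sin(l) + 1)*cos(l)/(6*sin(l)^2 + 2*sin(l) + 1)^2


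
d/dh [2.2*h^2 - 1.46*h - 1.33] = 4.4*h - 1.46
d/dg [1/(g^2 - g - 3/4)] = 16*(1 - 2*g)/(-4*g^2 + 4*g + 3)^2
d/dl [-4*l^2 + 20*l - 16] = 20 - 8*l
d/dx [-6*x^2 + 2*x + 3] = 2 - 12*x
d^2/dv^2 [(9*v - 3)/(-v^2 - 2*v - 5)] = 6*(-4*(v + 1)^2*(3*v - 1) + (9*v + 5)*(v^2 + 2*v + 5))/(v^2 + 2*v + 5)^3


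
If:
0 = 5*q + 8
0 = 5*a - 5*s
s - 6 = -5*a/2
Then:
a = 12/7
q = -8/5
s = 12/7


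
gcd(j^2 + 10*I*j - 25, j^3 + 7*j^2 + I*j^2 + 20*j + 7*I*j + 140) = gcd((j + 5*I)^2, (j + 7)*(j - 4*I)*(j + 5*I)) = j + 5*I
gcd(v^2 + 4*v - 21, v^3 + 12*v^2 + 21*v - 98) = v + 7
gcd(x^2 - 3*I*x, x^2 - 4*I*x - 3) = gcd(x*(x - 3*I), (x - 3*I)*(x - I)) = x - 3*I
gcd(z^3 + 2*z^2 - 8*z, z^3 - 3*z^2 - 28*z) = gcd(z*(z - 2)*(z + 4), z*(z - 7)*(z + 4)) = z^2 + 4*z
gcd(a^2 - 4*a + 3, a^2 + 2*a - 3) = a - 1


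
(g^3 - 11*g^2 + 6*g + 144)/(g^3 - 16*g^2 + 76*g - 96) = (g + 3)/(g - 2)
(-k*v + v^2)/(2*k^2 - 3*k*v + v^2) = v/(-2*k + v)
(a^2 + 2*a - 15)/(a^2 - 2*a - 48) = (-a^2 - 2*a + 15)/(-a^2 + 2*a + 48)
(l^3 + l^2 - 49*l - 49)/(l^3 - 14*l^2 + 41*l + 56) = (l + 7)/(l - 8)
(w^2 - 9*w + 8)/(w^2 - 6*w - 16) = (w - 1)/(w + 2)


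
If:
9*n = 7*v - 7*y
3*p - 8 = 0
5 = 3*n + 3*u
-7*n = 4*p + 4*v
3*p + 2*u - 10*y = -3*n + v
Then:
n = -3416/2781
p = 8/3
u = 8051/2781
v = -1438/2781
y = 2954/2781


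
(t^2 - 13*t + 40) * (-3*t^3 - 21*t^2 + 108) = -3*t^5 + 18*t^4 + 153*t^3 - 732*t^2 - 1404*t + 4320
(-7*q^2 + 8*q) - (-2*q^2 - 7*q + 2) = -5*q^2 + 15*q - 2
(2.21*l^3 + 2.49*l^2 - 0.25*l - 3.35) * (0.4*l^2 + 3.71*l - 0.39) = 0.884*l^5 + 9.1951*l^4 + 8.276*l^3 - 3.2386*l^2 - 12.331*l + 1.3065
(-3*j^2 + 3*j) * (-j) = 3*j^3 - 3*j^2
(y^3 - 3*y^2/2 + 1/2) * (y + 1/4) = y^4 - 5*y^3/4 - 3*y^2/8 + y/2 + 1/8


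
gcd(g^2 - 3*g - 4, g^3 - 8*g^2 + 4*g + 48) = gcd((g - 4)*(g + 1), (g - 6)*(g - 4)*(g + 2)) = g - 4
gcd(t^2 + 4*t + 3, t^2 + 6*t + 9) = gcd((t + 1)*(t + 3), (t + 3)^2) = t + 3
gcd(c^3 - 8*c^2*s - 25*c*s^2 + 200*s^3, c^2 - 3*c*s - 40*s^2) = -c^2 + 3*c*s + 40*s^2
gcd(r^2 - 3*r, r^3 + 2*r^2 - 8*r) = r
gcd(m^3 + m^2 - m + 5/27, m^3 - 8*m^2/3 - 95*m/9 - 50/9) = m + 5/3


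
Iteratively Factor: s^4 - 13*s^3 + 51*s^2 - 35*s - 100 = (s - 4)*(s^3 - 9*s^2 + 15*s + 25) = (s - 4)*(s + 1)*(s^2 - 10*s + 25) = (s - 5)*(s - 4)*(s + 1)*(s - 5)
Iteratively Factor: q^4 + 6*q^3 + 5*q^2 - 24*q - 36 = (q + 3)*(q^3 + 3*q^2 - 4*q - 12) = (q + 3)^2*(q^2 - 4) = (q + 2)*(q + 3)^2*(q - 2)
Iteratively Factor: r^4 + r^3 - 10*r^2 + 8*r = (r)*(r^3 + r^2 - 10*r + 8) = r*(r - 2)*(r^2 + 3*r - 4) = r*(r - 2)*(r - 1)*(r + 4)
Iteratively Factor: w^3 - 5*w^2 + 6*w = (w - 3)*(w^2 - 2*w) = w*(w - 3)*(w - 2)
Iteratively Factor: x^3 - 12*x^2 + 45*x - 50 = (x - 5)*(x^2 - 7*x + 10) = (x - 5)^2*(x - 2)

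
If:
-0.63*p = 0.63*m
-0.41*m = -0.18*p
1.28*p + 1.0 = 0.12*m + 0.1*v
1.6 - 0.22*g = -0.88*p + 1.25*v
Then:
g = -49.55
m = 0.00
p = 0.00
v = 10.00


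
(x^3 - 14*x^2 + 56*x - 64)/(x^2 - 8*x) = x - 6 + 8/x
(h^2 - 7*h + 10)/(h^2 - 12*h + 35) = (h - 2)/(h - 7)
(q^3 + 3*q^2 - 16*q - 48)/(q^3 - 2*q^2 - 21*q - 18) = (q^2 - 16)/(q^2 - 5*q - 6)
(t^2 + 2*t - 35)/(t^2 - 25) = (t + 7)/(t + 5)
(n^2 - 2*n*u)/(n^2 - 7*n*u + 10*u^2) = n/(n - 5*u)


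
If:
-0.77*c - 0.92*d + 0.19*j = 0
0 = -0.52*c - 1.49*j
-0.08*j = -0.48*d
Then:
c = 0.00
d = 0.00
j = 0.00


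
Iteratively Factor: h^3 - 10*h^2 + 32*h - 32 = (h - 2)*(h^2 - 8*h + 16) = (h - 4)*(h - 2)*(h - 4)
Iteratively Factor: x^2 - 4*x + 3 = (x - 3)*(x - 1)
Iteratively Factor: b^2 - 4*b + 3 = (b - 3)*(b - 1)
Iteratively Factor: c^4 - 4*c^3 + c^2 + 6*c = (c - 2)*(c^3 - 2*c^2 - 3*c) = (c - 3)*(c - 2)*(c^2 + c) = (c - 3)*(c - 2)*(c + 1)*(c)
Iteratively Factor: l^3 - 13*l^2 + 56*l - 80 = (l - 5)*(l^2 - 8*l + 16) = (l - 5)*(l - 4)*(l - 4)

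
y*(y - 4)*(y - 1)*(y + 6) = y^4 + y^3 - 26*y^2 + 24*y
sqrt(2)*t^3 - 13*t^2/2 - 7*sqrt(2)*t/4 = t*(t - 7*sqrt(2)/2)*(sqrt(2)*t + 1/2)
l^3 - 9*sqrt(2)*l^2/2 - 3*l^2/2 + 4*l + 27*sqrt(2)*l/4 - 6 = (l - 3/2)*(l - 4*sqrt(2))*(l - sqrt(2)/2)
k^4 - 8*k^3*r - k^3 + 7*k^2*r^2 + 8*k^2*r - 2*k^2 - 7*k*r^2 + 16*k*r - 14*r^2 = (k - 2)*(k + 1)*(k - 7*r)*(k - r)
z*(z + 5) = z^2 + 5*z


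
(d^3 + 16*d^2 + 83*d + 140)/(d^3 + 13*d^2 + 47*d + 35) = (d + 4)/(d + 1)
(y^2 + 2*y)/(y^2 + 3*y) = (y + 2)/(y + 3)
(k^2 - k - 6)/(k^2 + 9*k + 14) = (k - 3)/(k + 7)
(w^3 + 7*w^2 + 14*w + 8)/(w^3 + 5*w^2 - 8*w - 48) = (w^2 + 3*w + 2)/(w^2 + w - 12)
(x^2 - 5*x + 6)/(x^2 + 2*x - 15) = (x - 2)/(x + 5)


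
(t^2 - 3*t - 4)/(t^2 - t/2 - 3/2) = 2*(t - 4)/(2*t - 3)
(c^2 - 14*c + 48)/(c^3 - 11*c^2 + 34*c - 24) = (c - 8)/(c^2 - 5*c + 4)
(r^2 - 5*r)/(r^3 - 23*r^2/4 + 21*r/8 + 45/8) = 8*r/(8*r^2 - 6*r - 9)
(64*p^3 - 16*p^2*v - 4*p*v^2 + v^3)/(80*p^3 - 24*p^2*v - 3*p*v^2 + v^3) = (4*p + v)/(5*p + v)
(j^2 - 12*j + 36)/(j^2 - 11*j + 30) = (j - 6)/(j - 5)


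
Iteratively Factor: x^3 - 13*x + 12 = (x - 1)*(x^2 + x - 12) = (x - 3)*(x - 1)*(x + 4)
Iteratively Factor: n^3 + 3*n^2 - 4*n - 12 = (n + 3)*(n^2 - 4) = (n + 2)*(n + 3)*(n - 2)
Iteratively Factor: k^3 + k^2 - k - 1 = (k + 1)*(k^2 - 1) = (k - 1)*(k + 1)*(k + 1)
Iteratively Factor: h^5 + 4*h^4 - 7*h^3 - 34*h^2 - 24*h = (h + 2)*(h^4 + 2*h^3 - 11*h^2 - 12*h) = h*(h + 2)*(h^3 + 2*h^2 - 11*h - 12) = h*(h + 1)*(h + 2)*(h^2 + h - 12) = h*(h - 3)*(h + 1)*(h + 2)*(h + 4)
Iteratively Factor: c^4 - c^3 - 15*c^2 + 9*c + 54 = (c + 3)*(c^3 - 4*c^2 - 3*c + 18) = (c - 3)*(c + 3)*(c^2 - c - 6) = (c - 3)^2*(c + 3)*(c + 2)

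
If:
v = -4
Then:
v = -4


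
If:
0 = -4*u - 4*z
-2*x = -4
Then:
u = -z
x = 2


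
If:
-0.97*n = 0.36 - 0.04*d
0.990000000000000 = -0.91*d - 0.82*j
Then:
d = 24.25*n + 9.0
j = -26.9115853658537*n - 11.1951219512195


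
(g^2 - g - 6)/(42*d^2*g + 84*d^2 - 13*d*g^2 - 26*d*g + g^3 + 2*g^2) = (g - 3)/(42*d^2 - 13*d*g + g^2)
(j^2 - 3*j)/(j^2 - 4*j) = (j - 3)/(j - 4)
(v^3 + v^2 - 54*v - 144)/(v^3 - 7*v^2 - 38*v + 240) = (v + 3)/(v - 5)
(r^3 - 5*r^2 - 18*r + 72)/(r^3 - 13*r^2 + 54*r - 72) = (r + 4)/(r - 4)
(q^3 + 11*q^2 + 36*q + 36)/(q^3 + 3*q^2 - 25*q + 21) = (q^3 + 11*q^2 + 36*q + 36)/(q^3 + 3*q^2 - 25*q + 21)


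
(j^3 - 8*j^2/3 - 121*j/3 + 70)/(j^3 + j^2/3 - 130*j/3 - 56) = (3*j - 5)/(3*j + 4)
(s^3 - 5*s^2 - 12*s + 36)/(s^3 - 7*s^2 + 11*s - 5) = (s^3 - 5*s^2 - 12*s + 36)/(s^3 - 7*s^2 + 11*s - 5)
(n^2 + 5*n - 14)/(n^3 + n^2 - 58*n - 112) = (n - 2)/(n^2 - 6*n - 16)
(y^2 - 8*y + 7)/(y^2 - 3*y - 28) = (y - 1)/(y + 4)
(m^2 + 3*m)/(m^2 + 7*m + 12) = m/(m + 4)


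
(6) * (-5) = -30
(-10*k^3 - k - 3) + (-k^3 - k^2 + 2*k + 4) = -11*k^3 - k^2 + k + 1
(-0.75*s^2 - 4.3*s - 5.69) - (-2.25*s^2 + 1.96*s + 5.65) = 1.5*s^2 - 6.26*s - 11.34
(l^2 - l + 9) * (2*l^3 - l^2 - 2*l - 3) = 2*l^5 - 3*l^4 + 17*l^3 - 10*l^2 - 15*l - 27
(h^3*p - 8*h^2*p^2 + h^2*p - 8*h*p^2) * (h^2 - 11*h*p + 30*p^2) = h^5*p - 19*h^4*p^2 + h^4*p + 118*h^3*p^3 - 19*h^3*p^2 - 240*h^2*p^4 + 118*h^2*p^3 - 240*h*p^4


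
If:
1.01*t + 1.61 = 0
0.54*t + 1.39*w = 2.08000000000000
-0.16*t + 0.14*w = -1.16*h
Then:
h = -0.48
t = -1.59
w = 2.12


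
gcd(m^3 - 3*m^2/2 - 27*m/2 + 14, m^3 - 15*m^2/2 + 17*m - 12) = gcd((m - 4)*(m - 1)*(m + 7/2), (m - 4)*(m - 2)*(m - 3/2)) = m - 4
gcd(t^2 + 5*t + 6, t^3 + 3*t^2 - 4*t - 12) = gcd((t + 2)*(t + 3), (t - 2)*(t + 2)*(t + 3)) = t^2 + 5*t + 6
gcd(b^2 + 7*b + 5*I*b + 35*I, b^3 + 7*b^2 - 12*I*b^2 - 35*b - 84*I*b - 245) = b + 7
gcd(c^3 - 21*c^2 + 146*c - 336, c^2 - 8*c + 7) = c - 7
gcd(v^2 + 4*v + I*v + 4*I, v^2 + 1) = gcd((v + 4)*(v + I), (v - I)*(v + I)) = v + I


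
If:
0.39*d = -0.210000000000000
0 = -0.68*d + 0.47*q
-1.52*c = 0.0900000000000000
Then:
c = -0.06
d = -0.54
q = -0.78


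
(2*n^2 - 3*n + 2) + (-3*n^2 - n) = -n^2 - 4*n + 2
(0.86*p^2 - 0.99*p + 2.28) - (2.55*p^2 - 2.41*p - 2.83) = -1.69*p^2 + 1.42*p + 5.11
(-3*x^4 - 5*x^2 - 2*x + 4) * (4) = -12*x^4 - 20*x^2 - 8*x + 16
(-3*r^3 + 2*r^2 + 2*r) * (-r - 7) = 3*r^4 + 19*r^3 - 16*r^2 - 14*r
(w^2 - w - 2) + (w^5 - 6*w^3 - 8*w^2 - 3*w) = w^5 - 6*w^3 - 7*w^2 - 4*w - 2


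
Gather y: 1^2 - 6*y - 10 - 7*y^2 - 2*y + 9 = -7*y^2 - 8*y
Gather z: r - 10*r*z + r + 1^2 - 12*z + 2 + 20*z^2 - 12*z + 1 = 2*r + 20*z^2 + z*(-10*r - 24) + 4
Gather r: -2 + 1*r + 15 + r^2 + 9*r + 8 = r^2 + 10*r + 21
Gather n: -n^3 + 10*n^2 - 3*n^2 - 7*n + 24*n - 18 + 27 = -n^3 + 7*n^2 + 17*n + 9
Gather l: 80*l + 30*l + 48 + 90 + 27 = 110*l + 165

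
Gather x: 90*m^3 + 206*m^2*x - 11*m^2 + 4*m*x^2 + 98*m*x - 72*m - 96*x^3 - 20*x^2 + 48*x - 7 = 90*m^3 - 11*m^2 - 72*m - 96*x^3 + x^2*(4*m - 20) + x*(206*m^2 + 98*m + 48) - 7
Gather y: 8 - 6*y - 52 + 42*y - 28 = 36*y - 72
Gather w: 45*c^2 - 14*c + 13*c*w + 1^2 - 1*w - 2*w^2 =45*c^2 - 14*c - 2*w^2 + w*(13*c - 1) + 1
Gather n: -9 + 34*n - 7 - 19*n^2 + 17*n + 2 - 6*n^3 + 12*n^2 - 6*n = -6*n^3 - 7*n^2 + 45*n - 14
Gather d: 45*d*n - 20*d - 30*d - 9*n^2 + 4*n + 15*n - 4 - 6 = d*(45*n - 50) - 9*n^2 + 19*n - 10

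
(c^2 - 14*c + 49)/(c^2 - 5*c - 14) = (c - 7)/(c + 2)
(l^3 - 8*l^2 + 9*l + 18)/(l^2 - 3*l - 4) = (l^2 - 9*l + 18)/(l - 4)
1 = 1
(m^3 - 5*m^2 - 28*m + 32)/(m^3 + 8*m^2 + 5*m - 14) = (m^2 - 4*m - 32)/(m^2 + 9*m + 14)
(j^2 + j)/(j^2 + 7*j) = (j + 1)/(j + 7)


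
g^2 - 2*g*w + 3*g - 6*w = (g + 3)*(g - 2*w)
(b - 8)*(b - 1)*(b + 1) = b^3 - 8*b^2 - b + 8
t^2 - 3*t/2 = t*(t - 3/2)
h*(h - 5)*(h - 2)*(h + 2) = h^4 - 5*h^3 - 4*h^2 + 20*h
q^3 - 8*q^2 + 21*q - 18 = (q - 3)^2*(q - 2)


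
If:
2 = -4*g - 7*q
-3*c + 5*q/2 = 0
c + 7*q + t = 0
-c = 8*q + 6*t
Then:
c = 0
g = -1/2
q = 0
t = 0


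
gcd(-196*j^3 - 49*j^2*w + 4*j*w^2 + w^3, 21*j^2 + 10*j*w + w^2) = 7*j + w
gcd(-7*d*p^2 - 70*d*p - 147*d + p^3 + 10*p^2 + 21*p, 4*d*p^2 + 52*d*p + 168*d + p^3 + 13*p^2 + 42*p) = p + 7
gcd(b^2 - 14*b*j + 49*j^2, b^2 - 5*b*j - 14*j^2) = b - 7*j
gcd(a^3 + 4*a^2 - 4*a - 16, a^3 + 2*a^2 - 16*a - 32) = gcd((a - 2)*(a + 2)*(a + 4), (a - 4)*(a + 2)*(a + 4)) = a^2 + 6*a + 8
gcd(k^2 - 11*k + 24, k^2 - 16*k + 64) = k - 8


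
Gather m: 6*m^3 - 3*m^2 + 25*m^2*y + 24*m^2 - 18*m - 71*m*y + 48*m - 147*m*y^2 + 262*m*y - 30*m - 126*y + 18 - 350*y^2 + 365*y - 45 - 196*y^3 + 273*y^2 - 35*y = 6*m^3 + m^2*(25*y + 21) + m*(-147*y^2 + 191*y) - 196*y^3 - 77*y^2 + 204*y - 27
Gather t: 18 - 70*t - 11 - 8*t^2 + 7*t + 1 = -8*t^2 - 63*t + 8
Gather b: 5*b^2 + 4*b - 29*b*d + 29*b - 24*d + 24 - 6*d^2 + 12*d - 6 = 5*b^2 + b*(33 - 29*d) - 6*d^2 - 12*d + 18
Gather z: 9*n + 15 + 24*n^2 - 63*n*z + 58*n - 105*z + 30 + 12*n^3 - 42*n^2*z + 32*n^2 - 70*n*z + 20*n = 12*n^3 + 56*n^2 + 87*n + z*(-42*n^2 - 133*n - 105) + 45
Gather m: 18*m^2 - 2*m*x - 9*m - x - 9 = 18*m^2 + m*(-2*x - 9) - x - 9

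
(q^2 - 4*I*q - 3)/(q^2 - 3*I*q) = (q - I)/q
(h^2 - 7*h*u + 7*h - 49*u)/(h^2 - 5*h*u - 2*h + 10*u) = (h^2 - 7*h*u + 7*h - 49*u)/(h^2 - 5*h*u - 2*h + 10*u)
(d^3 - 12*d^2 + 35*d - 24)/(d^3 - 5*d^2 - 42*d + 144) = (d - 1)/(d + 6)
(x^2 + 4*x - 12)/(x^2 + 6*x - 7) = (x^2 + 4*x - 12)/(x^2 + 6*x - 7)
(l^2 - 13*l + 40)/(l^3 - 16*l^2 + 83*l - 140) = (l - 8)/(l^2 - 11*l + 28)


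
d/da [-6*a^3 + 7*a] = 7 - 18*a^2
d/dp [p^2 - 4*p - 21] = 2*p - 4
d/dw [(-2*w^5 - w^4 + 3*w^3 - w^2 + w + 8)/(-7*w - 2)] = (56*w^5 + 41*w^4 - 34*w^3 - 11*w^2 + 4*w + 54)/(49*w^2 + 28*w + 4)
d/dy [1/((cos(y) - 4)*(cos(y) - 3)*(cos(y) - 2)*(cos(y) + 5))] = 2*(2*cos(y)^3 - 6*cos(y)^2 - 19*cos(y) + 53)*sin(y)/((cos(y) - 4)^2*(cos(y) - 3)^2*(cos(y) - 2)^2*(cos(y) + 5)^2)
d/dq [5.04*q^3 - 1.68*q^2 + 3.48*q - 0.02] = 15.12*q^2 - 3.36*q + 3.48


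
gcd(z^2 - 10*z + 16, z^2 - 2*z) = z - 2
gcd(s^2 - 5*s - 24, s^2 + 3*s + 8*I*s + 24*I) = s + 3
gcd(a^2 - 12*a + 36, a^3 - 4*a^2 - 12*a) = a - 6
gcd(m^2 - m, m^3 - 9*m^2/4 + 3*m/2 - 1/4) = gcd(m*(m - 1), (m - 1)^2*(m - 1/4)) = m - 1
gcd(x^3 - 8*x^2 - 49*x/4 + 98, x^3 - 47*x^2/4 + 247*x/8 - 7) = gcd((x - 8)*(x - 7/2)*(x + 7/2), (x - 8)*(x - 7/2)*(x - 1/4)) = x^2 - 23*x/2 + 28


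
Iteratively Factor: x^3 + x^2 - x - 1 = (x + 1)*(x^2 - 1) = (x - 1)*(x + 1)*(x + 1)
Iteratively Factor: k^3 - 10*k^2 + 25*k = (k - 5)*(k^2 - 5*k) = k*(k - 5)*(k - 5)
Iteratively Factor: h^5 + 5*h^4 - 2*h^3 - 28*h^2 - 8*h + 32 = (h + 4)*(h^4 + h^3 - 6*h^2 - 4*h + 8) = (h + 2)*(h + 4)*(h^3 - h^2 - 4*h + 4) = (h - 1)*(h + 2)*(h + 4)*(h^2 - 4) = (h - 1)*(h + 2)^2*(h + 4)*(h - 2)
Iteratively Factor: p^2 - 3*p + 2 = (p - 1)*(p - 2)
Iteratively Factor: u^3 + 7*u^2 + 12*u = (u + 3)*(u^2 + 4*u) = (u + 3)*(u + 4)*(u)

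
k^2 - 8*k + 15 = (k - 5)*(k - 3)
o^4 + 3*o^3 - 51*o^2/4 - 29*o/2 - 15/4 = (o - 3)*(o + 1/2)^2*(o + 5)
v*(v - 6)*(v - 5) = v^3 - 11*v^2 + 30*v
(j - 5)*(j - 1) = j^2 - 6*j + 5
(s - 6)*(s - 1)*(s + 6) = s^3 - s^2 - 36*s + 36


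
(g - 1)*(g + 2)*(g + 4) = g^3 + 5*g^2 + 2*g - 8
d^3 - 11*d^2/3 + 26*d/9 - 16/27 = (d - 8/3)*(d - 2/3)*(d - 1/3)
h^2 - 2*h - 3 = (h - 3)*(h + 1)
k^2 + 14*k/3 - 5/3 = (k - 1/3)*(k + 5)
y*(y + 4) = y^2 + 4*y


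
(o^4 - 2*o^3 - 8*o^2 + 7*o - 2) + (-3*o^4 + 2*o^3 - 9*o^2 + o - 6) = -2*o^4 - 17*o^2 + 8*o - 8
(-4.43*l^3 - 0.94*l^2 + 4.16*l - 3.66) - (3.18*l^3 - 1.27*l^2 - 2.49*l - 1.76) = -7.61*l^3 + 0.33*l^2 + 6.65*l - 1.9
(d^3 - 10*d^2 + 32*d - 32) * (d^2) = d^5 - 10*d^4 + 32*d^3 - 32*d^2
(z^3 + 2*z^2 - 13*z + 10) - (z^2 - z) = z^3 + z^2 - 12*z + 10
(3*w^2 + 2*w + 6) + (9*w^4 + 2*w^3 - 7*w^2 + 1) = 9*w^4 + 2*w^3 - 4*w^2 + 2*w + 7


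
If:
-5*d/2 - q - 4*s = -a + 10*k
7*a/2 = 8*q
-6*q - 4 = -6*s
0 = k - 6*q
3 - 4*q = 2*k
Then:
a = 3/7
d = -4847/840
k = 9/8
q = 3/16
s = 41/48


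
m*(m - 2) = m^2 - 2*m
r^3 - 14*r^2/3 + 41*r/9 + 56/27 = (r - 8/3)*(r - 7/3)*(r + 1/3)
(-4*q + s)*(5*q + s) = -20*q^2 + q*s + s^2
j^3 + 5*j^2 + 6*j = j*(j + 2)*(j + 3)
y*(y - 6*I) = y^2 - 6*I*y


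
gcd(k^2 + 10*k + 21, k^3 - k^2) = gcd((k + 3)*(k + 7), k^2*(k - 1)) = 1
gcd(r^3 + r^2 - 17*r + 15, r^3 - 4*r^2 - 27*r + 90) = r^2 + 2*r - 15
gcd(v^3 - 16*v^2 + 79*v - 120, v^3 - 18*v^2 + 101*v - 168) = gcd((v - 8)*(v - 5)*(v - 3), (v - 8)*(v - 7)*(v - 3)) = v^2 - 11*v + 24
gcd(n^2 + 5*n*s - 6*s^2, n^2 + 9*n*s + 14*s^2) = 1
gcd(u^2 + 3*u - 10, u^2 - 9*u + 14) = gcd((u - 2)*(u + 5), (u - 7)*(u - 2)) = u - 2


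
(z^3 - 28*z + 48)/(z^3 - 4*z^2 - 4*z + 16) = (z + 6)/(z + 2)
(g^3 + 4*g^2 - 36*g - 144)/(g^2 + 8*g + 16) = (g^2 - 36)/(g + 4)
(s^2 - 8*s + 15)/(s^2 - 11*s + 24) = (s - 5)/(s - 8)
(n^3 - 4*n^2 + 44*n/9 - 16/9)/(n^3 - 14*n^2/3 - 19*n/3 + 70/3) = (9*n^2 - 18*n + 8)/(3*(3*n^2 - 8*n - 35))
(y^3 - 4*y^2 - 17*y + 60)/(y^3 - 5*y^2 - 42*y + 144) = (y^2 - y - 20)/(y^2 - 2*y - 48)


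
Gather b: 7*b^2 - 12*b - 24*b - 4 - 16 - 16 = 7*b^2 - 36*b - 36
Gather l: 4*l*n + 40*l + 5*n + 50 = l*(4*n + 40) + 5*n + 50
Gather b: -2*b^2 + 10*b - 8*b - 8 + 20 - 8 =-2*b^2 + 2*b + 4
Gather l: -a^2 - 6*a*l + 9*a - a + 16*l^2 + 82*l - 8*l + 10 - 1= -a^2 + 8*a + 16*l^2 + l*(74 - 6*a) + 9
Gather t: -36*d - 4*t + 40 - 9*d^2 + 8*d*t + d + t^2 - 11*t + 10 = -9*d^2 - 35*d + t^2 + t*(8*d - 15) + 50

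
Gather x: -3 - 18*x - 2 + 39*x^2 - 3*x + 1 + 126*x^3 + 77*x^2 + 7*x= 126*x^3 + 116*x^2 - 14*x - 4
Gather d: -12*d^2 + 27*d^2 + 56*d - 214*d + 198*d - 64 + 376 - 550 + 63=15*d^2 + 40*d - 175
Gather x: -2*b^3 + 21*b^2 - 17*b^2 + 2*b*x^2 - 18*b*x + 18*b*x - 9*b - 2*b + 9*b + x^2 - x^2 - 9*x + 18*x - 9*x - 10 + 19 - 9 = -2*b^3 + 4*b^2 + 2*b*x^2 - 2*b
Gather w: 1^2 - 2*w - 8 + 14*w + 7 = 12*w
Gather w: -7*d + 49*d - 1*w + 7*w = 42*d + 6*w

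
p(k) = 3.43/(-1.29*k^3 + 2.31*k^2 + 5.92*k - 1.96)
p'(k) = 3.43*(3.87*k^2 - 4.62*k - 5.92)/(-1.29*k^3 + 2.31*k^2 + 5.92*k - 1.96)^2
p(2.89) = 1.04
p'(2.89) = 4.10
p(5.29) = -0.04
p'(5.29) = 0.03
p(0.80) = 0.95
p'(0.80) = -1.90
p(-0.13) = -1.28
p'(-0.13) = -2.49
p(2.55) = 0.51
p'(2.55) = 0.56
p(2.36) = 0.43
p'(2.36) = 0.26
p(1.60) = 0.42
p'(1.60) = -0.18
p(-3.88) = 0.04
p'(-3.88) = 0.03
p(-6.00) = 0.01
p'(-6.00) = 0.01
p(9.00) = -0.00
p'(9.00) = 0.00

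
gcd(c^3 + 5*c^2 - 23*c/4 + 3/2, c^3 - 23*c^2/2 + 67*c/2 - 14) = c - 1/2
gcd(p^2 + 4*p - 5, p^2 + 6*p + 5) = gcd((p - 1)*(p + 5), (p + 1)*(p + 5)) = p + 5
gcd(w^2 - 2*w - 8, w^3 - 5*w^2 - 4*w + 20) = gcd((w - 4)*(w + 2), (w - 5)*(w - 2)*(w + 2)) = w + 2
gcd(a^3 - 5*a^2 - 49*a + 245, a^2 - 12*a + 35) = a^2 - 12*a + 35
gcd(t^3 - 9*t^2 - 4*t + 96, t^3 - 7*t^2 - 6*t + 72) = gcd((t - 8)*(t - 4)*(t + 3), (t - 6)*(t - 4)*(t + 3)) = t^2 - t - 12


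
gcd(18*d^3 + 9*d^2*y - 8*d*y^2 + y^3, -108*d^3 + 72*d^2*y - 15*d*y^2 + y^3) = 18*d^2 - 9*d*y + y^2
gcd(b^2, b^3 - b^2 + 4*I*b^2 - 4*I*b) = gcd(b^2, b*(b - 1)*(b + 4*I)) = b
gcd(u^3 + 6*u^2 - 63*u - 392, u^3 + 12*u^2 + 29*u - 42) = u + 7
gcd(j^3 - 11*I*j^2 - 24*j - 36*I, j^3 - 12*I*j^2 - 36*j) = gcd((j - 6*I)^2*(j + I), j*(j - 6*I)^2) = j^2 - 12*I*j - 36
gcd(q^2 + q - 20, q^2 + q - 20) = q^2 + q - 20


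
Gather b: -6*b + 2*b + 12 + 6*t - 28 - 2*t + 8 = -4*b + 4*t - 8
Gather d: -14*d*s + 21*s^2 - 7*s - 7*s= -14*d*s + 21*s^2 - 14*s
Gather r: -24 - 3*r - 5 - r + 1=-4*r - 28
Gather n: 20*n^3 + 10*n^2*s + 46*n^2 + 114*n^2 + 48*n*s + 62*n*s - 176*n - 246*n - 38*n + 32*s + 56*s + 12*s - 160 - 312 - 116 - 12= 20*n^3 + n^2*(10*s + 160) + n*(110*s - 460) + 100*s - 600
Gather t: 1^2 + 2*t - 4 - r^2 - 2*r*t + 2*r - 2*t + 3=-r^2 - 2*r*t + 2*r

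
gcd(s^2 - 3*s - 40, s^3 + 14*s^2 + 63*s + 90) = s + 5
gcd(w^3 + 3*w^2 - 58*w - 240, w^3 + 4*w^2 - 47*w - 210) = w^2 + 11*w + 30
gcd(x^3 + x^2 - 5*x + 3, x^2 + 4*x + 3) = x + 3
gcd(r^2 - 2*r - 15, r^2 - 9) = r + 3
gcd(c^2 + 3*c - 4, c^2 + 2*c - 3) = c - 1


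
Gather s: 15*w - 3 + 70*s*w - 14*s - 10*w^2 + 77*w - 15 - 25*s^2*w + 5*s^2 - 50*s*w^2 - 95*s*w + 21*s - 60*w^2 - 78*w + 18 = s^2*(5 - 25*w) + s*(-50*w^2 - 25*w + 7) - 70*w^2 + 14*w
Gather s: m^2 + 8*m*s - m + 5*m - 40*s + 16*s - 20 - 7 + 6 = m^2 + 4*m + s*(8*m - 24) - 21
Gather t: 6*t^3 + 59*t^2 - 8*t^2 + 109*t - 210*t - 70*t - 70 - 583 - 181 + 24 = 6*t^3 + 51*t^2 - 171*t - 810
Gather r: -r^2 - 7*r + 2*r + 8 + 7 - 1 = -r^2 - 5*r + 14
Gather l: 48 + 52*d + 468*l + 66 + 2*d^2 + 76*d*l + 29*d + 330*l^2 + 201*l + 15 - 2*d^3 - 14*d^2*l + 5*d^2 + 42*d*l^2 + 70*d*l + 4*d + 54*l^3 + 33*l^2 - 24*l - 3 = -2*d^3 + 7*d^2 + 85*d + 54*l^3 + l^2*(42*d + 363) + l*(-14*d^2 + 146*d + 645) + 126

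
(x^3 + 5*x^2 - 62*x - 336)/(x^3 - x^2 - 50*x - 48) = (x + 7)/(x + 1)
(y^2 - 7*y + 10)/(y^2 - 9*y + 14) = (y - 5)/(y - 7)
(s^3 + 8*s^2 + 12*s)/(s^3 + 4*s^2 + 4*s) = (s + 6)/(s + 2)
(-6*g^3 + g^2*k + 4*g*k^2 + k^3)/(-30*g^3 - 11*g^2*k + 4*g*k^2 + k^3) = (3*g^2 - 2*g*k - k^2)/(15*g^2 - 2*g*k - k^2)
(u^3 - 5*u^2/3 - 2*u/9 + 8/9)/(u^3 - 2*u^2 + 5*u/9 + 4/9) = (3*u + 2)/(3*u + 1)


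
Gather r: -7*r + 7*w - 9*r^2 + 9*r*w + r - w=-9*r^2 + r*(9*w - 6) + 6*w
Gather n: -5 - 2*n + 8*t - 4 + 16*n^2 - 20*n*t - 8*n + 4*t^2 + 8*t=16*n^2 + n*(-20*t - 10) + 4*t^2 + 16*t - 9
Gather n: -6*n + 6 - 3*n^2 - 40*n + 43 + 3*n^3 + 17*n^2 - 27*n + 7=3*n^3 + 14*n^2 - 73*n + 56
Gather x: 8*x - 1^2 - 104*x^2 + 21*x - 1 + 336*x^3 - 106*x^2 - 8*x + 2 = 336*x^3 - 210*x^2 + 21*x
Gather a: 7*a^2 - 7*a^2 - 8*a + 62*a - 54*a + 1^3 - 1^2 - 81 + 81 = 0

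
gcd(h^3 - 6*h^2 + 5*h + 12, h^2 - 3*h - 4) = h^2 - 3*h - 4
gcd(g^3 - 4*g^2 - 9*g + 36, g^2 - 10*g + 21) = g - 3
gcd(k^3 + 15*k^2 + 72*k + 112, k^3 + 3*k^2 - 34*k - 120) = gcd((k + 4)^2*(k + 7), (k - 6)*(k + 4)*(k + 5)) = k + 4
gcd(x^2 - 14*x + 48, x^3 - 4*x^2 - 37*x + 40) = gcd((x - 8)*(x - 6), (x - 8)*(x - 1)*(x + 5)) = x - 8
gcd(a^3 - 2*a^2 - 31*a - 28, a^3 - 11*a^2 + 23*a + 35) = a^2 - 6*a - 7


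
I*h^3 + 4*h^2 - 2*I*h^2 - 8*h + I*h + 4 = (h - 1)*(h - 4*I)*(I*h - I)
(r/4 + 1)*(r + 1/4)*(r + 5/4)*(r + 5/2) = r^4/4 + 2*r^3 + 321*r^2/64 + 545*r/128 + 25/32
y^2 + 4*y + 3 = (y + 1)*(y + 3)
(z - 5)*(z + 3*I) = z^2 - 5*z + 3*I*z - 15*I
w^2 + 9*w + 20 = (w + 4)*(w + 5)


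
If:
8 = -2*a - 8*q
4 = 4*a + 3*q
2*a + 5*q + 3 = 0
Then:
No Solution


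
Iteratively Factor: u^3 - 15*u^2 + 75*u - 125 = (u - 5)*(u^2 - 10*u + 25) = (u - 5)^2*(u - 5)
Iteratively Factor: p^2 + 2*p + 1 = (p + 1)*(p + 1)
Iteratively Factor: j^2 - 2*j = (j - 2)*(j)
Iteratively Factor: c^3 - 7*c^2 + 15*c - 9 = (c - 1)*(c^2 - 6*c + 9) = (c - 3)*(c - 1)*(c - 3)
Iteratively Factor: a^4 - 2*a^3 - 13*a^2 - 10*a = (a + 2)*(a^3 - 4*a^2 - 5*a) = (a + 1)*(a + 2)*(a^2 - 5*a) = (a - 5)*(a + 1)*(a + 2)*(a)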